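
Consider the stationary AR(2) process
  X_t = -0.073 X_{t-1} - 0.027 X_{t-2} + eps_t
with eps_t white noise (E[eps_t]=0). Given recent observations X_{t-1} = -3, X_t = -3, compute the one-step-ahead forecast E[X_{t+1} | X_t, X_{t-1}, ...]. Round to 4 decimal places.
E[X_{t+1} \mid \mathcal F_t] = 0.3000

For an AR(p) model X_t = c + sum_i phi_i X_{t-i} + eps_t, the
one-step-ahead conditional mean is
  E[X_{t+1} | X_t, ...] = c + sum_i phi_i X_{t+1-i}.
Substitute known values:
  E[X_{t+1} | ...] = (-0.073) * (-3) + (-0.027) * (-3)
                   = 0.3000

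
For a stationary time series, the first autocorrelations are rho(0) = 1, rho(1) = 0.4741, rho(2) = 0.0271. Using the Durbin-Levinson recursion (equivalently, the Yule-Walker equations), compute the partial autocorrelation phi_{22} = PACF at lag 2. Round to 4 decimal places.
\phi_{22} = -0.2550

The PACF at lag k is phi_{kk}, the last component of the solution
to the Yule-Walker system G_k phi = r_k where
  (G_k)_{ij} = rho(|i - j|), (r_k)_i = rho(i), i,j = 1..k.
Equivalently, Durbin-Levinson gives phi_{kk} iteratively:
  phi_{11} = rho(1)
  phi_{kk} = [rho(k) - sum_{j=1..k-1} phi_{k-1,j} rho(k-j)]
            / [1 - sum_{j=1..k-1} phi_{k-1,j} rho(j)],
  phi_{k,j} = phi_{k-1,j} - phi_{kk} phi_{k-1,k-j},  j = 1..k-1.
Step k = 1:
  phi_11 = rho(1) = 0.4741.
Step k = 2:
  phi_22 = [rho(2) - phi_11 rho(1)] / [1 - phi_11 rho(1)] = [0.0271 - (0.4741)(0.4741)] / [1 - (0.4741)(0.4741)]
         = -0.19767081 / 0.77522919 = -0.255.
Therefore phi_{22} = -0.2550.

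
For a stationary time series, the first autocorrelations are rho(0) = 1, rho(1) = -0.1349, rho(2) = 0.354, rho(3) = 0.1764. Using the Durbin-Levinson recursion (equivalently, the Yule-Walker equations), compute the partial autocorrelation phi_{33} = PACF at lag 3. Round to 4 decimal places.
\phi_{33} = 0.2929

The PACF at lag k is phi_{kk}, the last component of the solution
to the Yule-Walker system G_k phi = r_k where
  (G_k)_{ij} = rho(|i - j|), (r_k)_i = rho(i), i,j = 1..k.
Equivalently, Durbin-Levinson gives phi_{kk} iteratively:
  phi_{11} = rho(1)
  phi_{kk} = [rho(k) - sum_{j=1..k-1} phi_{k-1,j} rho(k-j)]
            / [1 - sum_{j=1..k-1} phi_{k-1,j} rho(j)],
  phi_{k,j} = phi_{k-1,j} - phi_{kk} phi_{k-1,k-j},  j = 1..k-1.
Step k = 1:
  phi_11 = rho(1) = -0.1349.
Step k = 2:
  phi_22 = [rho(2) - phi_11 rho(1)] / [1 - phi_11 rho(1)] = [0.354 - (-0.1349)(-0.1349)] / [1 - (-0.1349)(-0.1349)]
         = 0.33580199 / 0.98180199 = 0.342026.
  Update: phi_21 = phi_11 - phi_22 phi_11 = -0.1349 - (0.342026)(-0.1349) = -0.088761.
Step k = 3:
  phi_33 = [rho(3) - phi_21 rho(2) - phi_22 rho(1)] / [1 - phi_21 rho(1) - phi_22 rho(2)]
    numerator   = 0.1764 - (-0.088761)(0.354) - (0.342026)(-0.1349) = 0.25396061
    denominator = 1 - (-0.088761)(-0.1349) - (0.342026)(0.354) = 0.86694892
  phi_33 = 0.25396061 / 0.86694892 = 0.2929.
Therefore phi_{33} = 0.2929.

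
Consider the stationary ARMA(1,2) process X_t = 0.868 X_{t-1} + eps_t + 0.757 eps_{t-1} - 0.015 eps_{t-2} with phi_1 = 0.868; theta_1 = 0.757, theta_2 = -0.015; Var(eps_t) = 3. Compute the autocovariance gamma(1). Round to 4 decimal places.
\gamma(1) = 32.2441

Multiply the model equation by X_{t-k} and take expectations. With theta_0 = psi_0 = 1 and psi_j the MA(infinity) weights, this gives
  gamma(k) - sum_i phi_i gamma(k-i) = c_k,
  c_k = sigma^2 * sum_{j=k..q} theta_j psi_{j-k}   (c_k = 0 for k > q),
using gamma(-m) = gamma(m).
psi-weights needed (psi_j = theta_j + sum_i phi_i psi_{j-i}):
  psi_1 = theta_1 + phi_1 = 0.757 + (0.868) = 1.625
  psi_2 = theta_2 + phi_1 psi_1 = -0.015 + (0.868)(1.625) = 1.3955
Right-hand sides:
  c_0 = sigma^2 (1 + theta_1 psi_1 + theta_2 psi_2) = 3 * (1 + (0.757)(1.625) + (-0.015)(1.3955)) = 3 * 2.209193 = 6.627577
  c_1 = sigma^2 (theta_1 + theta_2 psi_1) = 3 * (0.757 + (-0.015)(1.625)) = 2.197875
  c_2 = sigma^2 theta_2 = 3 * (-0.015) = -0.045
Equations for k = 0 and k = 1 (AR order 1):
  gamma(0) = phi_1 gamma(1) + c_0
  gamma(1) = phi_1 gamma(0) + c_1
Substituting the second into the first: gamma(0) (1 - phi_1^2) = c_0 + phi_1 c_1, so
  gamma(0) = (c_0 + phi_1 c_1) / (1 - phi_1^2) = (6.627577 + (0.868)(2.197875)) / (1 - (0.868)^2) = 8.535333 / 0.246576 = 34.615425.
  gamma(1) = phi_1 gamma(0) + c_1 = (0.868)(34.615425) + (2.197875) = 32.244064.
Therefore gamma(1) = 32.2441 (to 4 decimal places).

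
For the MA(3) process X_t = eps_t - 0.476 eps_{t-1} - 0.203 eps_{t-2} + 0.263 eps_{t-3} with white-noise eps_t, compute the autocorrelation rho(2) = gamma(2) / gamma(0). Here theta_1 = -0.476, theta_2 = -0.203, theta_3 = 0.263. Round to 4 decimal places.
\rho(2) = -0.2455

For an MA(q) process with theta_0 = 1, the autocovariance is
  gamma(k) = sigma^2 * sum_{i=0..q-k} theta_i * theta_{i+k},
and rho(k) = gamma(k) / gamma(0). Sigma^2 cancels.
  numerator   = (1)*(-0.203) + (-0.476)*(0.263) = -0.328188.
  denominator = (1)^2 + (-0.476)^2 + (-0.203)^2 + (0.263)^2 = 1.336954.
  rho(2) = -0.328188 / 1.336954 = -0.2455.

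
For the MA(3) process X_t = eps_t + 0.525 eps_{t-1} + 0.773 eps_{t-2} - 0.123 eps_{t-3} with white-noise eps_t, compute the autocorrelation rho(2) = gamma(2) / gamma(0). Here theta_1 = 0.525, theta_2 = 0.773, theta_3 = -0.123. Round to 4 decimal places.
\rho(2) = 0.3752

For an MA(q) process with theta_0 = 1, the autocovariance is
  gamma(k) = sigma^2 * sum_{i=0..q-k} theta_i * theta_{i+k},
and rho(k) = gamma(k) / gamma(0). Sigma^2 cancels.
  numerator   = (1)*(0.773) + (0.525)*(-0.123) = 0.708425.
  denominator = (1)^2 + (0.525)^2 + (0.773)^2 + (-0.123)^2 = 1.888283.
  rho(2) = 0.708425 / 1.888283 = 0.3752.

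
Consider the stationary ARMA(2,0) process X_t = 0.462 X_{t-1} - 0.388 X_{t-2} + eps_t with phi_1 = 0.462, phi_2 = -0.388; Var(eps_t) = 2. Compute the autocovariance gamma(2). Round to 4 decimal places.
\gamma(2) = -0.6202

Multiply the model equation by X_{t-k} and take expectations. With theta_0 = psi_0 = 1 and psi_j the MA(infinity) weights, this gives
  gamma(k) - sum_i phi_i gamma(k-i) = c_k,
  c_k = sigma^2 * sum_{j=k..q} theta_j psi_{j-k}   (c_k = 0 for k > q),
using gamma(-m) = gamma(m).
Pure AR (q = 0): c_0 = sigma^2 = 2, c_k = 0 for k >= 1.
Equations for k = 0, 1, 2 (AR order 2, c_2 = 0):
  (E0) gamma(0) = phi_1 gamma(1) + phi_2 gamma(2) + c_0
  (E1) gamma(1) = phi_1 gamma(0) + phi_2 gamma(1) + c_1
  (E2) gamma(2) = phi_1 gamma(1) + phi_2 gamma(0)
From (E1): gamma(1) = A gamma(0) + B with
  A = phi_1 / (1 - phi_2) = 0.462 / 1.388 = 0.332853,   B = c_1 / (1 - phi_2) = 0 / 1.388 = 0.
Insert (E2) into (E0): gamma(0) (1 - phi_2^2) = phi_1 (1 + phi_2) gamma(1) + c_0.
  phi_1 (1 + phi_2) = (0.462)(0.612) = 0.282744,   1 - phi_2^2 = 0.849456.
Replace gamma(1) by A gamma(0) + B and collect gamma(0):
  gamma(0) [0.849456 - (0.282744)(0.332853)] = c_0 = 2
  gamma(0) * 0.755344 = 2
  gamma(0) = 2 / 0.755344 = 2.647801.
  gamma(1) = A gamma(0) = (0.332853)(2.647801) = 0.881329.
  gamma(2) = phi_1 gamma(1) + phi_2 gamma(0) = (0.462)(0.881329) + (-0.388)(2.647801) = -0.620173.
Therefore gamma(2) = -0.6202 (to 4 decimal places).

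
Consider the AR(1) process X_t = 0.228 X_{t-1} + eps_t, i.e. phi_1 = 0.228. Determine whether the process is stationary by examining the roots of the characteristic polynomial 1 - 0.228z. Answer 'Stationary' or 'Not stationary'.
\text{Stationary}

The AR(p) characteristic polynomial is P(z) = 1 - 0.228z.
Stationarity requires all roots to lie outside the unit circle, i.e. |z| > 1 for every root.
This is linear in z: 1 + (-0.228) z = 0  =>  z = -1/(-0.228) = 4.385965,  |z| = 4.385965.
Moduli of all roots: 4.3860.
All moduli strictly greater than 1? Yes.
Verdict: Stationary.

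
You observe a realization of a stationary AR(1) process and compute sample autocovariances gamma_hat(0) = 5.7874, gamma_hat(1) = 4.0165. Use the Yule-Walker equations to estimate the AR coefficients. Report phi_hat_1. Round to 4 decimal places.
\hat\phi_{1} = 0.6940

The Yule-Walker equations for an AR(p) process read, in matrix form,
  Gamma_p phi = r_p,   with   (Gamma_p)_{ij} = gamma(|i - j|),
                       (r_p)_i = gamma(i),   i,j = 1..p.
Substitute the sample gammas (Toeplitz matrix and right-hand side of size 1):
  Gamma_p = [[5.7874]]
  r_p     = [4.0165]
With p = 1 this is the single equation gamma(0) phi_1 = gamma(1):
  phi_hat_1 = gamma(1) / gamma(0) = 4.0165 / 5.7874 = 0.6940.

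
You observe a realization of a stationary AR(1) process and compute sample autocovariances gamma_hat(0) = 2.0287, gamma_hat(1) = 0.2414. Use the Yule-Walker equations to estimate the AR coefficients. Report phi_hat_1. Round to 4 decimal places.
\hat\phi_{1} = 0.1190

The Yule-Walker equations for an AR(p) process read, in matrix form,
  Gamma_p phi = r_p,   with   (Gamma_p)_{ij} = gamma(|i - j|),
                       (r_p)_i = gamma(i),   i,j = 1..p.
Substitute the sample gammas (Toeplitz matrix and right-hand side of size 1):
  Gamma_p = [[2.0287]]
  r_p     = [0.2414]
With p = 1 this is the single equation gamma(0) phi_1 = gamma(1):
  phi_hat_1 = gamma(1) / gamma(0) = 0.2414 / 2.0287 = 0.1190.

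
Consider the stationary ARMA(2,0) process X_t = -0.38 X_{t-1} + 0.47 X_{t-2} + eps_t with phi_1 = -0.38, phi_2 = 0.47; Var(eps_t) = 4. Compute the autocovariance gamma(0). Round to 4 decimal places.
\gamma(0) = 10.5654

Multiply the model equation by X_{t-k} and take expectations. With theta_0 = psi_0 = 1 and psi_j the MA(infinity) weights, this gives
  gamma(k) - sum_i phi_i gamma(k-i) = c_k,
  c_k = sigma^2 * sum_{j=k..q} theta_j psi_{j-k}   (c_k = 0 for k > q),
using gamma(-m) = gamma(m).
Pure AR (q = 0): c_0 = sigma^2 = 4, c_k = 0 for k >= 1.
Equations for k = 0, 1, 2 (AR order 2, c_2 = 0):
  (E0) gamma(0) = phi_1 gamma(1) + phi_2 gamma(2) + c_0
  (E1) gamma(1) = phi_1 gamma(0) + phi_2 gamma(1) + c_1
  (E2) gamma(2) = phi_1 gamma(1) + phi_2 gamma(0)
From (E1): gamma(1) = A gamma(0) + B with
  A = phi_1 / (1 - phi_2) = -0.38 / 0.53 = -0.716981,   B = c_1 / (1 - phi_2) = 0 / 0.53 = 0.
Insert (E2) into (E0): gamma(0) (1 - phi_2^2) = phi_1 (1 + phi_2) gamma(1) + c_0.
  phi_1 (1 + phi_2) = (-0.38)(1.47) = -0.5586,   1 - phi_2^2 = 0.7791.
Replace gamma(1) by A gamma(0) + B and collect gamma(0):
  gamma(0) [0.7791 - (-0.5586)(-0.716981)] = c_0 = 4
  gamma(0) * 0.378594 = 4
  gamma(0) = 4 / 0.378594 = 10.565398.
Therefore gamma(0) = 10.5654 (to 4 decimal places).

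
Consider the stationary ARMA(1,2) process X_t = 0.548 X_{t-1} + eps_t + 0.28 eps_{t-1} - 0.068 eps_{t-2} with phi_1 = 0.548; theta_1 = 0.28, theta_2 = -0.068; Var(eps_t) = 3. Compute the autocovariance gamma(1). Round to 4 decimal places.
\gamma(1) = 3.7918

Multiply the model equation by X_{t-k} and take expectations. With theta_0 = psi_0 = 1 and psi_j the MA(infinity) weights, this gives
  gamma(k) - sum_i phi_i gamma(k-i) = c_k,
  c_k = sigma^2 * sum_{j=k..q} theta_j psi_{j-k}   (c_k = 0 for k > q),
using gamma(-m) = gamma(m).
psi-weights needed (psi_j = theta_j + sum_i phi_i psi_{j-i}):
  psi_1 = theta_1 + phi_1 = 0.28 + (0.548) = 0.828
  psi_2 = theta_2 + phi_1 psi_1 = -0.068 + (0.548)(0.828) = 0.385744
Right-hand sides:
  c_0 = sigma^2 (1 + theta_1 psi_1 + theta_2 psi_2) = 3 * (1 + (0.28)(0.828) + (-0.068)(0.385744)) = 3 * 1.205609 = 3.616828
  c_1 = sigma^2 (theta_1 + theta_2 psi_1) = 3 * (0.28 + (-0.068)(0.828)) = 0.671088
  c_2 = sigma^2 theta_2 = 3 * (-0.068) = -0.204
Equations for k = 0 and k = 1 (AR order 1):
  gamma(0) = phi_1 gamma(1) + c_0
  gamma(1) = phi_1 gamma(0) + c_1
Substituting the second into the first: gamma(0) (1 - phi_1^2) = c_0 + phi_1 c_1, so
  gamma(0) = (c_0 + phi_1 c_1) / (1 - phi_1^2) = (3.616828 + (0.548)(0.671088)) / (1 - (0.548)^2) = 3.984584 / 0.699696 = 5.694737.
  gamma(1) = phi_1 gamma(0) + c_1 = (0.548)(5.694737) + (0.671088) = 3.791804.
Therefore gamma(1) = 3.7918 (to 4 decimal places).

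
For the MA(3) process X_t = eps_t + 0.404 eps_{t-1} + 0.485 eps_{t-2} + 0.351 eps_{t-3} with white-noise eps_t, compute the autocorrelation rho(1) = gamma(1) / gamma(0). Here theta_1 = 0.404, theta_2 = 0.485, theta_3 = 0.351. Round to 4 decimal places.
\rho(1) = 0.5061

For an MA(q) process with theta_0 = 1, the autocovariance is
  gamma(k) = sigma^2 * sum_{i=0..q-k} theta_i * theta_{i+k},
and rho(k) = gamma(k) / gamma(0). Sigma^2 cancels.
  numerator   = (1)*(0.404) + (0.404)*(0.485) + (0.485)*(0.351) = 0.770175.
  denominator = (1)^2 + (0.404)^2 + (0.485)^2 + (0.351)^2 = 1.521642.
  rho(1) = 0.770175 / 1.521642 = 0.5061.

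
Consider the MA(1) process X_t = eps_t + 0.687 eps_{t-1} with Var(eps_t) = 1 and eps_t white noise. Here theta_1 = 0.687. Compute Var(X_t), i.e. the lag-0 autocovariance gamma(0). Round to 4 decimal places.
\gamma(0) = 1.4720

For an MA(q) process X_t = eps_t + sum_i theta_i eps_{t-i} with
Var(eps_t) = sigma^2, the variance is
  gamma(0) = sigma^2 * (1 + sum_i theta_i^2).
  sum_i theta_i^2 = (0.687)^2 = 0.471969.
  gamma(0) = 1 * (1 + 0.471969) = 1 * 1.471969 = 1.471969, which rounds to 1.4720.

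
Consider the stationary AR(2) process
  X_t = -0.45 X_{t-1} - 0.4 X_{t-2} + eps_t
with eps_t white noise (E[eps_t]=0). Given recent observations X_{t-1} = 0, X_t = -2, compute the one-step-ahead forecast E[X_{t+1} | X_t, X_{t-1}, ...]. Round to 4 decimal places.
E[X_{t+1} \mid \mathcal F_t] = 0.9000

For an AR(p) model X_t = c + sum_i phi_i X_{t-i} + eps_t, the
one-step-ahead conditional mean is
  E[X_{t+1} | X_t, ...] = c + sum_i phi_i X_{t+1-i}.
Substitute known values:
  E[X_{t+1} | ...] = (-0.45) * (-2) + (-0.4) * (0)
                   = 0.9000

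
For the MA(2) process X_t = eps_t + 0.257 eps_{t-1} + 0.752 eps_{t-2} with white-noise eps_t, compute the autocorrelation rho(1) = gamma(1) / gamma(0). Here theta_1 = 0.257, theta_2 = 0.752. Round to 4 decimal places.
\rho(1) = 0.2760

For an MA(q) process with theta_0 = 1, the autocovariance is
  gamma(k) = sigma^2 * sum_{i=0..q-k} theta_i * theta_{i+k},
and rho(k) = gamma(k) / gamma(0). Sigma^2 cancels.
  numerator   = (1)*(0.257) + (0.257)*(0.752) = 0.450264.
  denominator = (1)^2 + (0.257)^2 + (0.752)^2 = 1.631553.
  rho(1) = 0.450264 / 1.631553 = 0.2760.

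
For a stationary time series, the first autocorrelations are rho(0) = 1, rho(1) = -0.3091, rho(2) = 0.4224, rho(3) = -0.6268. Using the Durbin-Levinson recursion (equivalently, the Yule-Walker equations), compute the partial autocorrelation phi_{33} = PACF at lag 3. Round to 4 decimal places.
\phi_{33} = -0.5490

The PACF at lag k is phi_{kk}, the last component of the solution
to the Yule-Walker system G_k phi = r_k where
  (G_k)_{ij} = rho(|i - j|), (r_k)_i = rho(i), i,j = 1..k.
Equivalently, Durbin-Levinson gives phi_{kk} iteratively:
  phi_{11} = rho(1)
  phi_{kk} = [rho(k) - sum_{j=1..k-1} phi_{k-1,j} rho(k-j)]
            / [1 - sum_{j=1..k-1} phi_{k-1,j} rho(j)],
  phi_{k,j} = phi_{k-1,j} - phi_{kk} phi_{k-1,k-j},  j = 1..k-1.
Step k = 1:
  phi_11 = rho(1) = -0.3091.
Step k = 2:
  phi_22 = [rho(2) - phi_11 rho(1)] / [1 - phi_11 rho(1)] = [0.4224 - (-0.3091)(-0.3091)] / [1 - (-0.3091)(-0.3091)]
         = 0.32685719 / 0.90445719 = 0.361385.
  Update: phi_21 = phi_11 - phi_22 phi_11 = -0.3091 - (0.361385)(-0.3091) = -0.197396.
Step k = 3:
  phi_33 = [rho(3) - phi_21 rho(2) - phi_22 rho(1)] / [1 - phi_21 rho(1) - phi_22 rho(2)]
    numerator   = -0.6268 - (-0.197396)(0.4224) - (0.361385)(-0.3091) = -0.43171588
    denominator = 1 - (-0.197396)(-0.3091) - (0.361385)(0.4224) = 0.78633593
  phi_33 = -0.43171588 / 0.78633593 = -0.549.
Therefore phi_{33} = -0.5490.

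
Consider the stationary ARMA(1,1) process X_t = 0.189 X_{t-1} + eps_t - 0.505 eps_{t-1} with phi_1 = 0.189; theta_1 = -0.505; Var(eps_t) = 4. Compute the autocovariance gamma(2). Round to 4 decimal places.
\gamma(2) = -0.2241

Multiply the model equation by X_{t-k} and take expectations. With theta_0 = psi_0 = 1 and psi_j the MA(infinity) weights, this gives
  gamma(k) - sum_i phi_i gamma(k-i) = c_k,
  c_k = sigma^2 * sum_{j=k..q} theta_j psi_{j-k}   (c_k = 0 for k > q),
using gamma(-m) = gamma(m).
psi-weights needed (psi_j = theta_j + sum_i phi_i psi_{j-i}):
  psi_1 = theta_1 + phi_1 = -0.505 + (0.189) = -0.316
Right-hand sides:
  c_0 = sigma^2 (1 + theta_1 psi_1) = 4 * (1 + (-0.505)(-0.316)) = 4 * 1.15958 = 4.63832
  c_1 = sigma^2 theta_1 = 4 * (-0.505) = -2.02
  c_2 = 0
Equations for k = 0 and k = 1 (AR order 1):
  gamma(0) = phi_1 gamma(1) + c_0
  gamma(1) = phi_1 gamma(0) + c_1
Substituting the second into the first: gamma(0) (1 - phi_1^2) = c_0 + phi_1 c_1, so
  gamma(0) = (c_0 + phi_1 c_1) / (1 - phi_1^2) = (4.63832 + (0.189)(-2.02)) / (1 - (0.189)^2) = 4.25654 / 0.964279 = 4.41422.
  gamma(1) = phi_1 gamma(0) + c_1 = (0.189)(4.41422) + (-2.02) = -1.185712.
For k = 2 (> q): gamma(2) = phi_1 gamma(1) = (0.189)(-1.185712) = -0.2241.
Therefore gamma(2) = -0.2241 (to 4 decimal places).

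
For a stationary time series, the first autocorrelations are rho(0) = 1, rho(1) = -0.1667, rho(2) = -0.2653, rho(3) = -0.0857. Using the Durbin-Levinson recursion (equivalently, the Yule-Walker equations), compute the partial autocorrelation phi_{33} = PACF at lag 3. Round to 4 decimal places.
\phi_{33} = -0.2189

The PACF at lag k is phi_{kk}, the last component of the solution
to the Yule-Walker system G_k phi = r_k where
  (G_k)_{ij} = rho(|i - j|), (r_k)_i = rho(i), i,j = 1..k.
Equivalently, Durbin-Levinson gives phi_{kk} iteratively:
  phi_{11} = rho(1)
  phi_{kk} = [rho(k) - sum_{j=1..k-1} phi_{k-1,j} rho(k-j)]
            / [1 - sum_{j=1..k-1} phi_{k-1,j} rho(j)],
  phi_{k,j} = phi_{k-1,j} - phi_{kk} phi_{k-1,k-j},  j = 1..k-1.
Step k = 1:
  phi_11 = rho(1) = -0.1667.
Step k = 2:
  phi_22 = [rho(2) - phi_11 rho(1)] / [1 - phi_11 rho(1)] = [-0.2653 - (-0.1667)(-0.1667)] / [1 - (-0.1667)(-0.1667)]
         = -0.29308889 / 0.97221111 = -0.301466.
  Update: phi_21 = phi_11 - phi_22 phi_11 = -0.1667 - (-0.301466)(-0.1667) = -0.216954.
Step k = 3:
  phi_33 = [rho(3) - phi_21 rho(2) - phi_22 rho(1)] / [1 - phi_21 rho(1) - phi_22 rho(2)]
    numerator   = -0.0857 - (-0.216954)(-0.2653) - (-0.301466)(-0.1667) = -0.19351244
    denominator = 1 - (-0.216954)(-0.1667) - (-0.301466)(-0.2653) = 0.88385469
  phi_33 = -0.19351244 / 0.88385469 = -0.2189.
Therefore phi_{33} = -0.2189.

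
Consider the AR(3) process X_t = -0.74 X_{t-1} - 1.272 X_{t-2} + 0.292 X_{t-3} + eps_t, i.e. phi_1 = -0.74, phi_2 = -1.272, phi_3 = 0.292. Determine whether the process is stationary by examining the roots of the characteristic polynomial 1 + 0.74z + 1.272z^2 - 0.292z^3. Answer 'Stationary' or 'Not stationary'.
\text{Not stationary}

The AR(p) characteristic polynomial is P(z) = 1 + 0.74z + 1.272z^2 - 0.292z^3.
Stationarity requires all roots to lie outside the unit circle, i.e. |z| > 1 for every root.
Degree 3: look for a simple real root z0 first, then factor out (1 - z/z0) and solve the remaining quadratic.
Testing z0 = 5: P(5) = 1 + (0.74)(5) + (1.272)(5)^2 + (-0.292)(5)^3
  = 1 + (3.7) + (31.8) + (-36.5) = 0.  So z_0 = 5 is a root, |z_0| = 5.
Divide out the factor (1 - 0.2 z) = (1 - z/z0) (since 1/z0 = 0.2):
  P(z) = (1 - 0.2 z)(1 + (0.94) z + (1.46) z^2)
  [check: z-coef 0.94 - (0.2) = 0.74; z^2-coef 1.46 - (0.2)(0.94) = 1.272; z^3-coef -(0.2)(1.46) = -0.292.]
Remaining roots from the quadratic factor 1 + (0.94) z + (1.46) z^2:
  Set 1 + (0.94) z + (1.46) z^2 = 0, i.e. a z^2 + b z + c = 0 with a = 1.46, b = 0.94, c = 1.
  Discriminant D = b^2 - 4ac = (0.94)^2 - 4*(1.46)*1 = 0.8836 - (5.84) = -4.9564.
  D < 0, so the roots are the complex-conjugate pair z = (-b +/- i sqrt(-D)) / (2a) = -0.3219 +/- 0.7624i.
  For a conjugate pair |z|^2 = z * conj(z) = (product of roots) = c/a = 1/(1.46) = 0.684932, so |z| = sqrt(0.684932) = 0.8276 for both roots.
Moduli of all roots: 5.0000, 0.8276, 0.8276.
All moduli strictly greater than 1? No.
Verdict: Not stationary.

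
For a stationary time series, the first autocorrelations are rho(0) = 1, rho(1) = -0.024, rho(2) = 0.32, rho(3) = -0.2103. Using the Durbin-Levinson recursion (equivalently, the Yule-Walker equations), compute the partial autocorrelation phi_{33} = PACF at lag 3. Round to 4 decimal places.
\phi_{33} = -0.2200

The PACF at lag k is phi_{kk}, the last component of the solution
to the Yule-Walker system G_k phi = r_k where
  (G_k)_{ij} = rho(|i - j|), (r_k)_i = rho(i), i,j = 1..k.
Equivalently, Durbin-Levinson gives phi_{kk} iteratively:
  phi_{11} = rho(1)
  phi_{kk} = [rho(k) - sum_{j=1..k-1} phi_{k-1,j} rho(k-j)]
            / [1 - sum_{j=1..k-1} phi_{k-1,j} rho(j)],
  phi_{k,j} = phi_{k-1,j} - phi_{kk} phi_{k-1,k-j},  j = 1..k-1.
Step k = 1:
  phi_11 = rho(1) = -0.024.
Step k = 2:
  phi_22 = [rho(2) - phi_11 rho(1)] / [1 - phi_11 rho(1)] = [0.32 - (-0.024)(-0.024)] / [1 - (-0.024)(-0.024)]
         = 0.319424 / 0.999424 = 0.319608.
  Update: phi_21 = phi_11 - phi_22 phi_11 = -0.024 - (0.319608)(-0.024) = -0.016329.
Step k = 3:
  phi_33 = [rho(3) - phi_21 rho(2) - phi_22 rho(1)] / [1 - phi_21 rho(1) - phi_22 rho(2)]
    numerator   = -0.2103 - (-0.016329)(0.32) - (0.319608)(-0.024) = -0.197404
    denominator = 1 - (-0.016329)(-0.024) - (0.319608)(0.32) = 0.8973335
  phi_33 = -0.197404 / 0.8973335 = -0.22.
Therefore phi_{33} = -0.2200.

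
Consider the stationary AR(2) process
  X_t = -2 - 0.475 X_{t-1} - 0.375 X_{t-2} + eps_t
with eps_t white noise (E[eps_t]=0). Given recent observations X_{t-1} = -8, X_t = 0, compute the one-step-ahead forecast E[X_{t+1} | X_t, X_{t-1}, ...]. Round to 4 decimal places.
E[X_{t+1} \mid \mathcal F_t] = 1.0000

For an AR(p) model X_t = c + sum_i phi_i X_{t-i} + eps_t, the
one-step-ahead conditional mean is
  E[X_{t+1} | X_t, ...] = c + sum_i phi_i X_{t+1-i}.
Substitute known values:
  E[X_{t+1} | ...] = -2 + (-0.475) * (0) + (-0.375) * (-8)
                   = 1.0000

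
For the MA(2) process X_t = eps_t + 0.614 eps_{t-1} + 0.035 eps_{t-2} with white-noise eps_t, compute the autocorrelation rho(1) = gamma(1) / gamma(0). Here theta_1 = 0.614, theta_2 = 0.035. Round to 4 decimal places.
\rho(1) = 0.4611

For an MA(q) process with theta_0 = 1, the autocovariance is
  gamma(k) = sigma^2 * sum_{i=0..q-k} theta_i * theta_{i+k},
and rho(k) = gamma(k) / gamma(0). Sigma^2 cancels.
  numerator   = (1)*(0.614) + (0.614)*(0.035) = 0.63549.
  denominator = (1)^2 + (0.614)^2 + (0.035)^2 = 1.378221.
  rho(1) = 0.63549 / 1.378221 = 0.4611.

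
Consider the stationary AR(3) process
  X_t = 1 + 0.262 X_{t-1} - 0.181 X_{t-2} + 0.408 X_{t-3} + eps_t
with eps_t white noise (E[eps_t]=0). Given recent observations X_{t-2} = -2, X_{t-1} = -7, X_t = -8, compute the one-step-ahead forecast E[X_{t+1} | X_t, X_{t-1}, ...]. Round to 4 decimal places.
E[X_{t+1} \mid \mathcal F_t] = -0.6450

For an AR(p) model X_t = c + sum_i phi_i X_{t-i} + eps_t, the
one-step-ahead conditional mean is
  E[X_{t+1} | X_t, ...] = c + sum_i phi_i X_{t+1-i}.
Substitute known values:
  E[X_{t+1} | ...] = 1 + (0.262) * (-8) + (-0.181) * (-7) + (0.408) * (-2)
                   = -0.6450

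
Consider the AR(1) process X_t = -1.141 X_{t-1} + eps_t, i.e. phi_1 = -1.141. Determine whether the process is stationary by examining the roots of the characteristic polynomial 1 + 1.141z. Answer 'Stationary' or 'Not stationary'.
\text{Not stationary}

The AR(p) characteristic polynomial is P(z) = 1 + 1.141z.
Stationarity requires all roots to lie outside the unit circle, i.e. |z| > 1 for every root.
This is linear in z: 1 + (1.141) z = 0  =>  z = -1/(1.141) = -0.876424,  |z| = 0.876424.
Moduli of all roots: 0.8764.
All moduli strictly greater than 1? No.
Verdict: Not stationary.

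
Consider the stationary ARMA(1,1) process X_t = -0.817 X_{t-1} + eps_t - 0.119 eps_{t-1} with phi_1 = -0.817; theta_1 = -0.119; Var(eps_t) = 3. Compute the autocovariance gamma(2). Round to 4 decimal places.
\gamma(2) = 7.5702

Multiply the model equation by X_{t-k} and take expectations. With theta_0 = psi_0 = 1 and psi_j the MA(infinity) weights, this gives
  gamma(k) - sum_i phi_i gamma(k-i) = c_k,
  c_k = sigma^2 * sum_{j=k..q} theta_j psi_{j-k}   (c_k = 0 for k > q),
using gamma(-m) = gamma(m).
psi-weights needed (psi_j = theta_j + sum_i phi_i psi_{j-i}):
  psi_1 = theta_1 + phi_1 = -0.119 + (-0.817) = -0.936
Right-hand sides:
  c_0 = sigma^2 (1 + theta_1 psi_1) = 3 * (1 + (-0.119)(-0.936)) = 3 * 1.111384 = 3.334152
  c_1 = sigma^2 theta_1 = 3 * (-0.119) = -0.357
  c_2 = 0
Equations for k = 0 and k = 1 (AR order 1):
  gamma(0) = phi_1 gamma(1) + c_0
  gamma(1) = phi_1 gamma(0) + c_1
Substituting the second into the first: gamma(0) (1 - phi_1^2) = c_0 + phi_1 c_1, so
  gamma(0) = (c_0 + phi_1 c_1) / (1 - phi_1^2) = (3.334152 + (-0.817)(-0.357)) / (1 - (-0.817)^2) = 3.625821 / 0.332511 = 10.904364.
  gamma(1) = phi_1 gamma(0) + c_1 = (-0.817)(10.904364) + (-0.357) = -9.265865.
For k = 2 (> q): gamma(2) = phi_1 gamma(1) = (-0.817)(-9.265865) = 7.570212.
Therefore gamma(2) = 7.5702 (to 4 decimal places).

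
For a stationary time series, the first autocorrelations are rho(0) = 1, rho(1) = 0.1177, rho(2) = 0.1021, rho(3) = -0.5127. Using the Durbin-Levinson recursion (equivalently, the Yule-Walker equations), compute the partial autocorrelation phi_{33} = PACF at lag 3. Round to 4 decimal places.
\phi_{33} = -0.5461

The PACF at lag k is phi_{kk}, the last component of the solution
to the Yule-Walker system G_k phi = r_k where
  (G_k)_{ij} = rho(|i - j|), (r_k)_i = rho(i), i,j = 1..k.
Equivalently, Durbin-Levinson gives phi_{kk} iteratively:
  phi_{11} = rho(1)
  phi_{kk} = [rho(k) - sum_{j=1..k-1} phi_{k-1,j} rho(k-j)]
            / [1 - sum_{j=1..k-1} phi_{k-1,j} rho(j)],
  phi_{k,j} = phi_{k-1,j} - phi_{kk} phi_{k-1,k-j},  j = 1..k-1.
Step k = 1:
  phi_11 = rho(1) = 0.1177.
Step k = 2:
  phi_22 = [rho(2) - phi_11 rho(1)] / [1 - phi_11 rho(1)] = [0.1021 - (0.1177)(0.1177)] / [1 - (0.1177)(0.1177)]
         = 0.08824671 / 0.98614671 = 0.089486.
  Update: phi_21 = phi_11 - phi_22 phi_11 = 0.1177 - (0.089486)(0.1177) = 0.107167.
Step k = 3:
  phi_33 = [rho(3) - phi_21 rho(2) - phi_22 rho(1)] / [1 - phi_21 rho(1) - phi_22 rho(2)]
    numerator   = -0.5127 - (0.107167)(0.1021) - (0.089486)(0.1177) = -0.53417435
    denominator = 1 - (0.107167)(0.1177) - (0.089486)(0.1021) = 0.97824983
  phi_33 = -0.53417435 / 0.97824983 = -0.5461.
Therefore phi_{33} = -0.5461.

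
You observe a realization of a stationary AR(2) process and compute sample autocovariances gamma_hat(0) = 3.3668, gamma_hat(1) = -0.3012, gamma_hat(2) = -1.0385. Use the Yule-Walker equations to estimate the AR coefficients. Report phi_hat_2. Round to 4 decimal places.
\hat\phi_{2} = -0.3190

The Yule-Walker equations for an AR(p) process read, in matrix form,
  Gamma_p phi = r_p,   with   (Gamma_p)_{ij} = gamma(|i - j|),
                       (r_p)_i = gamma(i),   i,j = 1..p.
Substitute the sample gammas (Toeplitz matrix and right-hand side of size 2):
  Gamma_p = [[3.3668, -0.3012], [-0.3012, 3.3668]]
  r_p     = [-0.3012, -1.0385]
Written out:
  3.3668 phi_1 - 0.3012 phi_2 = -0.3012
  -0.3012 phi_1 + 3.3668 phi_2 = -1.0385
Solve by Cramer's rule:
  det = gamma(0)^2 - gamma(1)^2 = (3.3668)^2 - (-0.3012)^2 = 11.33534224 - 0.09072144 = 11.2446208
  phi_hat_1 = [gamma(1) gamma(0) - gamma(1) gamma(2)] / det = [(-0.3012)(3.3668) - (-0.3012)(-1.0385)] / 11.2446208 = -1.32687636 / 11.2446208 = -0.118
  phi_hat_2 = [gamma(0) gamma(2) - gamma(1)^2] / det = [(3.3668)(-1.0385) - (-0.3012)^2] / 11.2446208 = -3.58714324 / 11.2446208 = -0.319
So phi_hat = [-0.1180, -0.3190].
Therefore phi_hat_2 = -0.3190.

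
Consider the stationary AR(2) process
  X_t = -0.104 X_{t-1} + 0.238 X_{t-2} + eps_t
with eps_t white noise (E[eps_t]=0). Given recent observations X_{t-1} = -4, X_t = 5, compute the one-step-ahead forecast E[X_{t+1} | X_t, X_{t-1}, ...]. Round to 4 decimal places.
E[X_{t+1} \mid \mathcal F_t] = -1.4720

For an AR(p) model X_t = c + sum_i phi_i X_{t-i} + eps_t, the
one-step-ahead conditional mean is
  E[X_{t+1} | X_t, ...] = c + sum_i phi_i X_{t+1-i}.
Substitute known values:
  E[X_{t+1} | ...] = (-0.104) * (5) + (0.238) * (-4)
                   = -1.4720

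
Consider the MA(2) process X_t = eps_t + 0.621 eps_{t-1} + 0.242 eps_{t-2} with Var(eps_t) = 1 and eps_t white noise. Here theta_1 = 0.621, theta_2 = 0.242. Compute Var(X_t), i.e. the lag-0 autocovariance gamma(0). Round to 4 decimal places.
\gamma(0) = 1.4442

For an MA(q) process X_t = eps_t + sum_i theta_i eps_{t-i} with
Var(eps_t) = sigma^2, the variance is
  gamma(0) = sigma^2 * (1 + sum_i theta_i^2).
  sum_i theta_i^2 = (0.621)^2 + (0.242)^2 = 0.385641 + 0.058564 = 0.444205.
  gamma(0) = 1 * (1 + 0.444205) = 1 * 1.444205 = 1.444205, which rounds to 1.4442.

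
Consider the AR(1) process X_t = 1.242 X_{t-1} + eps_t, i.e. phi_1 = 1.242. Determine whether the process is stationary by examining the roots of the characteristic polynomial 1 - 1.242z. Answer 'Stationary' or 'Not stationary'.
\text{Not stationary}

The AR(p) characteristic polynomial is P(z) = 1 - 1.242z.
Stationarity requires all roots to lie outside the unit circle, i.e. |z| > 1 for every root.
This is linear in z: 1 + (-1.242) z = 0  =>  z = -1/(-1.242) = 0.805153,  |z| = 0.805153.
Moduli of all roots: 0.8052.
All moduli strictly greater than 1? No.
Verdict: Not stationary.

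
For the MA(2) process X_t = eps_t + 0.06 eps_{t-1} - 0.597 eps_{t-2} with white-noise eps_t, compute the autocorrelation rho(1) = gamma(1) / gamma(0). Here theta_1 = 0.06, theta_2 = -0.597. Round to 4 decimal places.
\rho(1) = 0.0178

For an MA(q) process with theta_0 = 1, the autocovariance is
  gamma(k) = sigma^2 * sum_{i=0..q-k} theta_i * theta_{i+k},
and rho(k) = gamma(k) / gamma(0). Sigma^2 cancels.
  numerator   = (1)*(0.06) + (0.06)*(-0.597) = 0.02418.
  denominator = (1)^2 + (0.06)^2 + (-0.597)^2 = 1.360009.
  rho(1) = 0.02418 / 1.360009 = 0.0178.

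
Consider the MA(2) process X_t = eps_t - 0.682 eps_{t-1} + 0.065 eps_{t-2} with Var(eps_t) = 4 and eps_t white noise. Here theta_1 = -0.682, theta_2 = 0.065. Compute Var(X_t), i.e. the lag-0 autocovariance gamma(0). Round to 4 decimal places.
\gamma(0) = 5.8774

For an MA(q) process X_t = eps_t + sum_i theta_i eps_{t-i} with
Var(eps_t) = sigma^2, the variance is
  gamma(0) = sigma^2 * (1 + sum_i theta_i^2).
  sum_i theta_i^2 = (-0.682)^2 + (0.065)^2 = 0.465124 + 0.004225 = 0.469349.
  gamma(0) = 4 * (1 + 0.469349) = 4 * 1.469349 = 5.877396, which rounds to 5.8774.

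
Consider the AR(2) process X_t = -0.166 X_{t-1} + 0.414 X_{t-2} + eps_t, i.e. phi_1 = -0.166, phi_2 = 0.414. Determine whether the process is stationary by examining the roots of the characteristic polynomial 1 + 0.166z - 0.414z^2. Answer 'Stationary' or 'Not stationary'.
\text{Stationary}

The AR(p) characteristic polynomial is P(z) = 1 + 0.166z - 0.414z^2.
Stationarity requires all roots to lie outside the unit circle, i.e. |z| > 1 for every root.
Set 1 + (0.166) z + (-0.414) z^2 = 0, i.e. a z^2 + b z + c = 0 with a = -0.414, b = 0.166, c = 1.
Discriminant D = b^2 - 4ac = (0.166)^2 - 4*(-0.414)*1 = 0.027556 - (-1.656) = 1.683556.
D >= 0, so the roots are real: z = (-b +/- sqrt(D)) / (2a) = (-0.166 +/- 1.297519) / (-0.828).
  z_1 = (-0.166 + 1.297519) / (-0.828) = -1.3666,   |z_1| = 1.3666.
  z_2 = (-0.166 - 1.297519) / (-0.828) = 1.7675,   |z_2| = 1.7675.
Moduli of all roots: 1.3666, 1.7675.
All moduli strictly greater than 1? Yes.
Verdict: Stationary.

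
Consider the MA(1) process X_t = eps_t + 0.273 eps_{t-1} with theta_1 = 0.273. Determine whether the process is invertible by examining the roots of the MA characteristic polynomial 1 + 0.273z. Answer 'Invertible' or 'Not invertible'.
\text{Invertible}

The MA(q) characteristic polynomial is P(z) = 1 + 0.273z.
Invertibility requires all roots to lie outside the unit circle, i.e. |z| > 1 for every root.
This is linear in z: 1 + (0.273) z = 0  =>  z = -1/(0.273) = -3.663004,  |z| = 3.663004.
Moduli of all roots: 3.6630.
All moduli strictly greater than 1? Yes.
Verdict: Invertible.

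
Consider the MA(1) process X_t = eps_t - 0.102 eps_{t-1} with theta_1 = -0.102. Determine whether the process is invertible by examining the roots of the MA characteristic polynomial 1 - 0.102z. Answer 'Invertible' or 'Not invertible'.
\text{Invertible}

The MA(q) characteristic polynomial is P(z) = 1 - 0.102z.
Invertibility requires all roots to lie outside the unit circle, i.e. |z| > 1 for every root.
This is linear in z: 1 + (-0.102) z = 0  =>  z = -1/(-0.102) = 9.803922,  |z| = 9.803922.
Moduli of all roots: 9.8039.
All moduli strictly greater than 1? Yes.
Verdict: Invertible.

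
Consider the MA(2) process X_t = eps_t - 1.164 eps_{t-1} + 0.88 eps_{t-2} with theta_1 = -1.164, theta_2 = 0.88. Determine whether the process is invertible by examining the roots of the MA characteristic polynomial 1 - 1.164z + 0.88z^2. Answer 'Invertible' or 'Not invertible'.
\text{Invertible}

The MA(q) characteristic polynomial is P(z) = 1 - 1.164z + 0.88z^2.
Invertibility requires all roots to lie outside the unit circle, i.e. |z| > 1 for every root.
Set 1 + (-1.164) z + (0.88) z^2 = 0, i.e. a z^2 + b z + c = 0 with a = 0.88, b = -1.164, c = 1.
Discriminant D = b^2 - 4ac = (-1.164)^2 - 4*(0.88)*1 = 1.354896 - (3.52) = -2.165104.
D < 0, so the roots are the complex-conjugate pair z = (-b +/- i sqrt(-D)) / (2a) = 0.6614 +/- 0.836i.
For a conjugate pair |z|^2 = z * conj(z) = (product of roots) = c/a = 1/(0.88) = 1.136364, so |z| = sqrt(1.136364) = 1.066 for both roots.
Moduli of all roots: 1.0660, 1.0660.
All moduli strictly greater than 1? Yes.
Verdict: Invertible.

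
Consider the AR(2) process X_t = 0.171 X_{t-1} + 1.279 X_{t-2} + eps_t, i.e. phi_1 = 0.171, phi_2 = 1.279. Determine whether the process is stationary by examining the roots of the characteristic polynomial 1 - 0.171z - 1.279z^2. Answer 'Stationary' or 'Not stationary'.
\text{Not stationary}

The AR(p) characteristic polynomial is P(z) = 1 - 0.171z - 1.279z^2.
Stationarity requires all roots to lie outside the unit circle, i.e. |z| > 1 for every root.
Set 1 + (-0.171) z + (-1.279) z^2 = 0, i.e. a z^2 + b z + c = 0 with a = -1.279, b = -0.171, c = 1.
Discriminant D = b^2 - 4ac = (-0.171)^2 - 4*(-1.279)*1 = 0.029241 - (-5.116) = 5.145241.
D >= 0, so the roots are real: z = (-b +/- sqrt(D)) / (2a) = (0.171 +/- 2.268312) / (-2.558).
  z_1 = (0.171 + 2.268312) / (-2.558) = -0.9536,   |z_1| = 0.9536.
  z_2 = (0.171 - 2.268312) / (-2.558) = 0.8199,   |z_2| = 0.8199.
Moduli of all roots: 0.9536, 0.8199.
All moduli strictly greater than 1? No.
Verdict: Not stationary.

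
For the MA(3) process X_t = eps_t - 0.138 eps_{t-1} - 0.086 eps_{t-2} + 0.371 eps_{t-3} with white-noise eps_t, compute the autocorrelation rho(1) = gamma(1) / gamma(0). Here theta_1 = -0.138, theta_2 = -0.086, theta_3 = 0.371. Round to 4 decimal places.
\rho(1) = -0.1358

For an MA(q) process with theta_0 = 1, the autocovariance is
  gamma(k) = sigma^2 * sum_{i=0..q-k} theta_i * theta_{i+k},
and rho(k) = gamma(k) / gamma(0). Sigma^2 cancels.
  numerator   = (1)*(-0.138) + (-0.138)*(-0.086) + (-0.086)*(0.371) = -0.158038.
  denominator = (1)^2 + (-0.138)^2 + (-0.086)^2 + (0.371)^2 = 1.164081.
  rho(1) = -0.158038 / 1.164081 = -0.1358.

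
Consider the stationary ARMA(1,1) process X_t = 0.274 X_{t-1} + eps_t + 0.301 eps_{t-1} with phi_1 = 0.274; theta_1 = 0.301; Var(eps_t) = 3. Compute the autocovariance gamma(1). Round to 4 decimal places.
\gamma(1) = 2.0188

Multiply the model equation by X_{t-k} and take expectations. With theta_0 = psi_0 = 1 and psi_j the MA(infinity) weights, this gives
  gamma(k) - sum_i phi_i gamma(k-i) = c_k,
  c_k = sigma^2 * sum_{j=k..q} theta_j psi_{j-k}   (c_k = 0 for k > q),
using gamma(-m) = gamma(m).
psi-weights needed (psi_j = theta_j + sum_i phi_i psi_{j-i}):
  psi_1 = theta_1 + phi_1 = 0.301 + (0.274) = 0.575
Right-hand sides:
  c_0 = sigma^2 (1 + theta_1 psi_1) = 3 * (1 + (0.301)(0.575)) = 3 * 1.173075 = 3.519225
  c_1 = sigma^2 theta_1 = 3 * (0.301) = 0.903
  c_2 = 0
Equations for k = 0 and k = 1 (AR order 1):
  gamma(0) = phi_1 gamma(1) + c_0
  gamma(1) = phi_1 gamma(0) + c_1
Substituting the second into the first: gamma(0) (1 - phi_1^2) = c_0 + phi_1 c_1, so
  gamma(0) = (c_0 + phi_1 c_1) / (1 - phi_1^2) = (3.519225 + (0.274)(0.903)) / (1 - (0.274)^2) = 3.766647 / 0.924924 = 4.072385.
  gamma(1) = phi_1 gamma(0) + c_1 = (0.274)(4.072385) + (0.903) = 2.018834.
Therefore gamma(1) = 2.0188 (to 4 decimal places).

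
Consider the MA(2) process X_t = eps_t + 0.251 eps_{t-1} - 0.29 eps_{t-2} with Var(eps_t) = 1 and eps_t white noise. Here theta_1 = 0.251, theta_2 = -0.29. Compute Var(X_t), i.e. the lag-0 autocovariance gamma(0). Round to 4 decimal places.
\gamma(0) = 1.1471

For an MA(q) process X_t = eps_t + sum_i theta_i eps_{t-i} with
Var(eps_t) = sigma^2, the variance is
  gamma(0) = sigma^2 * (1 + sum_i theta_i^2).
  sum_i theta_i^2 = (0.251)^2 + (-0.29)^2 = 0.063001 + 0.0841 = 0.147101.
  gamma(0) = 1 * (1 + 0.147101) = 1 * 1.147101 = 1.147101, which rounds to 1.1471.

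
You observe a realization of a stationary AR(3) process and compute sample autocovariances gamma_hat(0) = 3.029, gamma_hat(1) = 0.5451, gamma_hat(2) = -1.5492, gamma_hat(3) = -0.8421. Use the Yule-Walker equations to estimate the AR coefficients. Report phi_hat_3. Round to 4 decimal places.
\hat\phi_{3} = -0.0500

The Yule-Walker equations for an AR(p) process read, in matrix form,
  Gamma_p phi = r_p,   with   (Gamma_p)_{ij} = gamma(|i - j|),
                       (r_p)_i = gamma(i),   i,j = 1..p.
Substitute the sample gammas (Toeplitz matrix and right-hand side of size 3):
  Gamma_p = [[3.029, 0.5451, -1.5492], [0.5451, 3.029, 0.5451], [-1.5492, 0.5451, 3.029]]
  r_p     = [0.5451, -1.5492, -0.8421]
Written out (R1..R3):
  (R1) 3.029 phi_1 + 0.5451 phi_2 - 1.5492 phi_3 = 0.5451
  (R2) 0.5451 phi_1 + 3.029 phi_2 + 0.5451 phi_3 = -1.5492
  (R3) -1.5492 phi_1 + 0.5451 phi_2 + 3.029 phi_3 = -0.8421
Gaussian elimination:
  R2 <- R2 - (0.5451/3.029) R1 = R2 - (0.17996) R1:  2.930904 phi_2 + 0.823895 phi_3 = -1.647296
  R3 <- R3 - (-1.5492/3.029) R1 = R3 - (-0.511456) R1:  0.823895 phi_2 + 2.236652 phi_3 = -0.563305
  R3 <- R3 - (0.823895/2.930904) R2 = R3 - (0.281106) R2:  2.005051 phi_3 = -0.10024
Back-substitution:
  phi_hat_3 = -0.10024 / 2.005051 = -0.049994
  phi_hat_2 = (-1.647296 - (0.823895)(-0.049994)) / 2.930904 = -0.54799
  phi_hat_1 = (0.5451 - (0.5451)(-0.54799) - (-1.5492)(-0.049994)) / 3.029 = 0.253007
So phi_hat = [0.2530, -0.5480, -0.0500].
Therefore phi_hat_3 = -0.0500.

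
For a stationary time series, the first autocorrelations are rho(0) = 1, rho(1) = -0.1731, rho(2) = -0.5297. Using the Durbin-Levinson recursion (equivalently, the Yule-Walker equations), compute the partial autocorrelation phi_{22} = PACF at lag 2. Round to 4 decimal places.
\phi_{22} = -0.5770

The PACF at lag k is phi_{kk}, the last component of the solution
to the Yule-Walker system G_k phi = r_k where
  (G_k)_{ij} = rho(|i - j|), (r_k)_i = rho(i), i,j = 1..k.
Equivalently, Durbin-Levinson gives phi_{kk} iteratively:
  phi_{11} = rho(1)
  phi_{kk} = [rho(k) - sum_{j=1..k-1} phi_{k-1,j} rho(k-j)]
            / [1 - sum_{j=1..k-1} phi_{k-1,j} rho(j)],
  phi_{k,j} = phi_{k-1,j} - phi_{kk} phi_{k-1,k-j},  j = 1..k-1.
Step k = 1:
  phi_11 = rho(1) = -0.1731.
Step k = 2:
  phi_22 = [rho(2) - phi_11 rho(1)] / [1 - phi_11 rho(1)] = [-0.5297 - (-0.1731)(-0.1731)] / [1 - (-0.1731)(-0.1731)]
         = -0.55966361 / 0.97003639 = -0.577.
Therefore phi_{22} = -0.5770.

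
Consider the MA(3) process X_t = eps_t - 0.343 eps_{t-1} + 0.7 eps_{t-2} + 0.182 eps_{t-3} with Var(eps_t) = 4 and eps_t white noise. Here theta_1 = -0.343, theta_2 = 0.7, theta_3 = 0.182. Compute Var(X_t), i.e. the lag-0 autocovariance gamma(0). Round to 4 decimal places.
\gamma(0) = 6.5631

For an MA(q) process X_t = eps_t + sum_i theta_i eps_{t-i} with
Var(eps_t) = sigma^2, the variance is
  gamma(0) = sigma^2 * (1 + sum_i theta_i^2).
  sum_i theta_i^2 = (-0.343)^2 + (0.7)^2 + (0.182)^2 = 0.117649 + 0.49 + 0.033124 = 0.640773.
  gamma(0) = 4 * (1 + 0.640773) = 4 * 1.640773 = 6.563092, which rounds to 6.5631.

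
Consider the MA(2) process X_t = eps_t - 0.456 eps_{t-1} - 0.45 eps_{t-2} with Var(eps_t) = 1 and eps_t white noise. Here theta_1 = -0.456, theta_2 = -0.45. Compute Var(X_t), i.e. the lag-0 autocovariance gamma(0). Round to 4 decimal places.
\gamma(0) = 1.4104

For an MA(q) process X_t = eps_t + sum_i theta_i eps_{t-i} with
Var(eps_t) = sigma^2, the variance is
  gamma(0) = sigma^2 * (1 + sum_i theta_i^2).
  sum_i theta_i^2 = (-0.456)^2 + (-0.45)^2 = 0.207936 + 0.2025 = 0.410436.
  gamma(0) = 1 * (1 + 0.410436) = 1 * 1.410436 = 1.410436, which rounds to 1.4104.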